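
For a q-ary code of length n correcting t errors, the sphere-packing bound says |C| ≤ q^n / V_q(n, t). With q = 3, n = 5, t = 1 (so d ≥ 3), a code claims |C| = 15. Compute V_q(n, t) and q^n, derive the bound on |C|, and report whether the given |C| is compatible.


V_q(n, t) = 11, q^n = 243, Hamming bound = 22, |C| = 15 ≤ bound (satisfied).

Step 1: Compute V_q(n, t) = Σ_{j=0}^1 C(n, j) (q−1)^j.
  j = 0: C(5,0)·(2)^0 = 1·1 = 1.
  j = 1: C(5,1)·(2)^1 = 5·2 = 10.
  V_q(n, t) = 1 + 10 = 11.
Step 2: q^n = 3^5 = 243.
Step 3: Hamming bound ⌊q^n / V_q(n,t)⌋ = ⌊243/11⌋ = 22.
Step 4: Compare |C| = 15 to 22: satisfied.
The claimed |C| lies below the Hamming bound.


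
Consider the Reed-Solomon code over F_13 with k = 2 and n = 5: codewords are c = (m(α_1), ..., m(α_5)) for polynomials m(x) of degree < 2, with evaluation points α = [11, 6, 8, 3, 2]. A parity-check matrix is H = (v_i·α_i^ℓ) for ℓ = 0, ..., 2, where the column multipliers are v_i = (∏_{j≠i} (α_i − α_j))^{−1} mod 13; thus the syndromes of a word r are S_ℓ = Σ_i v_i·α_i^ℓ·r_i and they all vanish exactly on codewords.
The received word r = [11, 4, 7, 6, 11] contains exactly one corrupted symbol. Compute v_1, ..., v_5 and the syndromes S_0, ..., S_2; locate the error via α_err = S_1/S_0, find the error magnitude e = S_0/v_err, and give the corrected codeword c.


S = (6, 1, 11), error at position 1, error magnitude e = 6, c = [5, 4, 7, 6, 11].

Step 1: column multipliers v_i = (∏_{j≠i}(α_i − α_j))^{−1} mod 13.
  i = 1 (α = 11): (11−6)(11−8)(11−3)(11−2) = 5·3·8·9 = 1080 ≡ 1, so v_1 = 1^{−1} = 1 (mod 13).
  i = 2 (α = 6): (6−11)(6−8)(6−3)(6−2) = (−5)·(−2)·3·4 = 120 ≡ 3, so v_2 = 3^{−1} = 9 (mod 13).
  i = 3 (α = 8): (8−11)(8−6)(8−3)(8−2) = (−3)·2·5·6 = −180 ≡ 2, so v_3 = 2^{−1} = 7 (mod 13).
  i = 4 (α = 3): (3−11)(3−6)(3−8)(3−2) = (−8)·(−3)·(−5)·1 = −120 ≡ 10, so v_4 = 10^{−1} = 4 (mod 13).
  i = 5 (α = 2): (2−11)(2−6)(2−8)(2−3) = (−9)·(−4)·(−6)·(−1) = 216 ≡ 8, so v_5 = 8^{−1} = 5 (mod 13).
  v = [1, 9, 7, 4, 5].
Step 2: syndromes of r = [11, 4, 7, 6, 11] (all sums mod 13).
  S_0 = Σ v_i r_i = 1·11 + 9·4 + 7·7 + 4·6 + 5·11 = 175 ≡ 6.
  S_1 = Σ v_i α_i r_i = 1·11·11 + 9·6·4 + 7·8·7 + 4·3·6 + 5·2·11 = 911 ≡ 1.
  α_i^2 mod 13 = [4, 10, 12, 9, 4].
  S_2 = Σ v_i α_i^2 r_i = 1·4·11 + 9·10·4 + 7·12·7 + 4·9·6 + 5·4·11 = 1428 ≡ 11.
  S = (6, 1, 11) ≠ 0, so r is not a codeword (an error is present).
Step 3: locate the error. For a single error e at position i, S_ℓ = v_i·e·α_i^ℓ, so α_err = S_1/S_0.
  S_0^{−1} = 6^{−1} = 11 (mod 13), so α_err = 1·11 = 11 ≡ 11 = α_1. Error position i = 1.
  Consistency check: S_2/S_1 = 11·1 = 11 ≡ 11 = α_err ✓ (single-error assumption holds).
Step 4: error magnitude e = S_0/v_1 = S_0·∏_{j≠1}(α_1 − α_j) = 6·1 = 6 ≡ 6 (mod 13).
Step 5: correct position 1: c_1 = r_1 − e = 11 − 6 ≡ 5 (mod 13). Hence c = [5, 4, 7, 6, 11].
  Check: interpolating c through the α_i gives m(x) = 8 + 8·x (degree < 2) with m(α_i) = c_i for every i, so c is indeed a codeword.


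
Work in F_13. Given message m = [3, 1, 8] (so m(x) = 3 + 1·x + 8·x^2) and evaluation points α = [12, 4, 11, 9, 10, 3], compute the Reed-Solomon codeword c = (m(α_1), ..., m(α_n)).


c = [10, 5, 7, 10, 7, 0]

Message polynomial: m(x) = 3 + 1·x + 8·x^2 (mod 13).
For each evaluation point α_i, compute m(α_i) mod 13:
  α_1 = 12: Horner steps 8 → 6 → 10, so m(12) = 10.
  α_2 = 4: Horner steps 8 → 7 → 5, so m(4) = 5.
  α_3 = 11: Horner steps 8 → 11 → 7, so m(11) = 7.
  α_4 = 9: Horner steps 8 → 8 → 10, so m(9) = 10.
  α_5 = 10: Horner steps 8 → 3 → 7, so m(10) = 7.
  α_6 = 3: Horner steps 8 → 12 → 0, so m(3) = 0.
Codeword c = [10, 5, 7, 10, 7, 0] ∈ F_13^6.


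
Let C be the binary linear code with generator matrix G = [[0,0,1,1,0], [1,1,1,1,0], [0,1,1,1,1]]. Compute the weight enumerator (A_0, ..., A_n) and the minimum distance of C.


Weight distribution: A_0 = 1, A_2 = 4, A_4 = 3. Minimum distance d = 2.

Enumerate all 2^3 = 8 messages m ∈ F_2^3.
For each, compute codeword c = mG in F_2^5, then tally its weight.
  m = 000 → c = 00000, weight = 0.
  m = 100 → c = 00110, weight = 2.
  m = 010 → c = 11110, weight = 4.
  m = 110 → c = 11000, weight = 2.
  m = 001 → c = 01111, weight = 4.
  m = 101 → c = 01001, weight = 2.
  m = 011 → c = 10001, weight = 2.
  m = 111 → c = 10111, weight = 4.
Tally weights:
  weight 0: 1 codewords.
  weight 2: 4 codewords.
  weight 4: 3 codewords.
Minimum distance d = smallest w > 0 with A_w > 0 = 2.
Sanity: Σ A_w = 8 = 2^3 = 8 ✓.


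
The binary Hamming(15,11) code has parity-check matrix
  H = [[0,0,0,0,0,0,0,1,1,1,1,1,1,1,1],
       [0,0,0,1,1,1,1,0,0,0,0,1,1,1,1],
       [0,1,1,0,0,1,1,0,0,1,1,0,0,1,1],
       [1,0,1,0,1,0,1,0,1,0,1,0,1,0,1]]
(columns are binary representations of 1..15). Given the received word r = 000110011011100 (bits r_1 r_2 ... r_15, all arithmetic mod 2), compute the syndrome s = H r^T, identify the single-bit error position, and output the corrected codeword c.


s = (1, 0, 1, 0)^T, error position = 10, corrected codeword c = 000110011111100

Compute s = H r^T mod 2 one row at a time:
  s_1 = 1 + 1 + 0 + 1 + 1 + 1 + 0 + 0 = 5 ≡ 1 (mod 2).
  s_2 = 1 + 1 + 0 + 0 + 1 + 1 + 0 + 0 = 4 ≡ 0 (mod 2).
  s_3 = 0 + 0 + 0 + 0 + 0 + 1 + 0 + 0 = 1 ≡ 1 (mod 2).
  s_4 = 0 + 0 + 1 + 0 + 1 + 1 + 1 + 0 = 4 ≡ 0 (mod 2).
s = (1, 0, 1, 0)^T — this equals column 10 of H (binary 1010), so error is at position 10.
Correct: flip bit 10 of r = 000110011011100 to get c = 000110011111100.


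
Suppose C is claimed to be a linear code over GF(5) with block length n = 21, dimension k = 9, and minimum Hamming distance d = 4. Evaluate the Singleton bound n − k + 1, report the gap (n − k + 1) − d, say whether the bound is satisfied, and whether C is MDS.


Singleton RHS = n − k + 1 = 13, slack = 9, bound satisfied, not MDS.

Singleton bound: d ≤ n − k + 1.
Here n = 21, k = 9, so n − k + 1 = 13.
Given d = 4, check d ≤ 13: YES.
Slack = (n − k + 1) − d = 9.
The code is NOT MDS (slack = 9 > 0).
Description: the claimed parameters are [21, 9, 4]_5; such a code would be non-MDS.


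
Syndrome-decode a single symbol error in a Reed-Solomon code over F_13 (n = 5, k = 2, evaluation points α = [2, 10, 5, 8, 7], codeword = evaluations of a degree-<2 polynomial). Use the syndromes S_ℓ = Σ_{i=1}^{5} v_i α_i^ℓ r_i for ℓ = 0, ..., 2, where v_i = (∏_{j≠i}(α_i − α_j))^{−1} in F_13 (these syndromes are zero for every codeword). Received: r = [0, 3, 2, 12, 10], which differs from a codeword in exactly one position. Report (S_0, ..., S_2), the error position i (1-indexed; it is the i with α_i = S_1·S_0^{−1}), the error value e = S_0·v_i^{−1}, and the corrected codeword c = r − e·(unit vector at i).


S = (9, 6, 4), error at position 3, error magnitude e = 9, c = [0, 3, 6, 12, 10].

Step 1: column multipliers v_i = (∏_{j≠i}(α_i − α_j))^{−1} mod 13.
  i = 1 (α = 2): (2−10)(2−5)(2−8)(2−7) = (−8)·(−3)·(−6)·(−5) = 720 ≡ 5, so v_1 = 5^{−1} = 8 (mod 13).
  i = 2 (α = 10): (10−2)(10−5)(10−8)(10−7) = 8·5·2·3 = 240 ≡ 6, so v_2 = 6^{−1} = 11 (mod 13).
  i = 3 (α = 5): (5−2)(5−10)(5−8)(5−7) = 3·(−5)·(−3)·(−2) = −90 ≡ 1, so v_3 = 1^{−1} = 1 (mod 13).
  i = 4 (α = 8): (8−2)(8−10)(8−5)(8−7) = 6·(−2)·3·1 = −36 ≡ 3, so v_4 = 3^{−1} = 9 (mod 13).
  i = 5 (α = 7): (7−2)(7−10)(7−5)(7−8) = 5·(−3)·2·(−1) = 30 ≡ 4, so v_5 = 4^{−1} = 10 (mod 13).
  v = [8, 11, 1, 9, 10].
Step 2: syndromes of r = [0, 3, 2, 12, 10] (all sums mod 13).
  S_0 = Σ v_i r_i = 8·0 + 11·3 + 1·2 + 9·12 + 10·10 = 243 ≡ 9.
  S_1 = Σ v_i α_i r_i = 8·2·0 + 11·10·3 + 1·5·2 + 9·8·12 + 10·7·10 = 1904 ≡ 6.
  α_i^2 mod 13 = [4, 9, 12, 12, 10].
  S_2 = Σ v_i α_i^2 r_i = 8·4·0 + 11·9·3 + 1·12·2 + 9·12·12 + 10·10·10 = 2617 ≡ 4.
  S = (9, 6, 4) ≠ 0, so r is not a codeword (an error is present).
Step 3: locate the error. For a single error e at position i, S_ℓ = v_i·e·α_i^ℓ, so α_err = S_1/S_0.
  S_0^{−1} = 9^{−1} = 3 (mod 13), so α_err = 6·3 = 18 ≡ 5 = α_3. Error position i = 3.
  Consistency check: S_2/S_1 = 4·11 = 44 ≡ 5 = α_err ✓ (single-error assumption holds).
Step 4: error magnitude e = S_0/v_3 = S_0·∏_{j≠3}(α_3 − α_j) = 9·1 = 9 ≡ 9 (mod 13).
Step 5: correct position 3: c_3 = r_3 − e = 2 − 9 ≡ 6 (mod 13). Hence c = [0, 3, 6, 12, 10].
  Check: interpolating c through the α_i gives m(x) = 9 + 2·x (degree < 2) with m(α_i) = c_i for every i, so c is indeed a codeword.


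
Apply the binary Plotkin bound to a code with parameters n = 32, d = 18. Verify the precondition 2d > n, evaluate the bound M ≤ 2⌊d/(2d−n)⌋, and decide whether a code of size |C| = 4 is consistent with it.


Plotkin bound M ≤ 8; given |C| = 4 ≤ bound (satisfied).

Check applicability: 2d = 36, n = 32.
2d − n = 4 > 0, so Plotkin applies.
Compute d/(2d−n) = 18/4 ≈ 4.5000.
⌊d/(2d−n)⌋ = 4.
Plotkin bound: M ≤ 2·4 = 8.
Given |C| = 4, check: satisfied.
This |C| is below the Plotkin bound.


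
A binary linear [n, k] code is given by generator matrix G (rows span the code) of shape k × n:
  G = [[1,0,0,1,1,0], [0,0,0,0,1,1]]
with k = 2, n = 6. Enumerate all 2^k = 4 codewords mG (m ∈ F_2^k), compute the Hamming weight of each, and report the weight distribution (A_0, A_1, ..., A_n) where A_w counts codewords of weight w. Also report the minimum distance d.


Weight distribution: A_0 = 1, A_2 = 1, A_3 = 2. Minimum distance d = 2.

Enumerate all 2^2 = 4 messages m ∈ F_2^2.
For each, compute codeword c = mG in F_2^6, then tally its weight.
  m = 00 → c = 000000, weight = 0.
  m = 10 → c = 100110, weight = 3.
  m = 01 → c = 000011, weight = 2.
  m = 11 → c = 100101, weight = 3.
Tally weights:
  weight 0: 1 codewords.
  weight 2: 1 codewords.
  weight 3: 2 codewords.
Minimum distance d = smallest w > 0 with A_w > 0 = 2.
Sanity: Σ A_w = 4 = 2^2 = 4 ✓.


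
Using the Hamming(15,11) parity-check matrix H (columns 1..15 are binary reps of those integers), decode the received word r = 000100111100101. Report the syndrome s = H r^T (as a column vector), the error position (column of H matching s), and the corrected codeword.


s = (1, 0, 1, 0)^T, error position = 10, corrected codeword c = 000100111000101

Compute s = H r^T mod 2 one row at a time:
  s_1 = 1 + 1 + 1 + 0 + 0 + 1 + 0 + 1 = 5 ≡ 1 (mod 2).
  s_2 = 1 + 0 + 0 + 1 + 0 + 1 + 0 + 1 = 4 ≡ 0 (mod 2).
  s_3 = 0 + 0 + 0 + 1 + 1 + 0 + 0 + 1 = 3 ≡ 1 (mod 2).
  s_4 = 0 + 0 + 0 + 1 + 1 + 0 + 1 + 1 = 4 ≡ 0 (mod 2).
s = (1, 0, 1, 0)^T — this equals column 10 of H (binary 1010), so error is at position 10.
Correct: flip bit 10 of r = 000100111100101 to get c = 000100111000101.


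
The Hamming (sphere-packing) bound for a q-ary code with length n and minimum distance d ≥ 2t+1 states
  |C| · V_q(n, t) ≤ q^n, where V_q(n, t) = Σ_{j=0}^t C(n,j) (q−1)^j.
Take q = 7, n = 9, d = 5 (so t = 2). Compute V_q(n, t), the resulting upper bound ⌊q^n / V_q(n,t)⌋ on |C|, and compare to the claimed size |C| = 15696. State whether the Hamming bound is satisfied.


V_q(n, t) = 1351, q^n = 40353607, Hamming bound = 29869, |C| = 15696 ≤ bound (satisfied).

Step 1: Compute V_q(n, t) = Σ_{j=0}^2 C(n, j) (q−1)^j.
  j = 0: C(9,0)·(6)^0 = 1·1 = 1.
  j = 1: C(9,1)·(6)^1 = 9·6 = 54.
  j = 2: C(9,2)·(6)^2 = 36·36 = 1296.
  V_q(n, t) = 1 + 54 + 1296 = 1351.
Step 2: q^n = 7^9 = 40353607.
Step 3: Hamming bound ⌊q^n / V_q(n,t)⌋ = ⌊40353607/1351⌋ = 29869.
Step 4: Compare |C| = 15696 to 29869: satisfied.
The claimed |C| lies below the Hamming bound.


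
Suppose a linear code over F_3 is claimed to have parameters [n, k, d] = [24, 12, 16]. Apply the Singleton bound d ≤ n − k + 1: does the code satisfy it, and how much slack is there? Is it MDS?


Singleton RHS = n − k + 1 = 13, slack = -3, bound violated (no such code; not MDS).

Singleton bound: d ≤ n − k + 1.
Here n = 24, k = 12, so n − k + 1 = 13.
Given d = 16, check d ≤ 13: NO.
Slack = (n − k + 1) − d = -3.
The slack is negative: d = 16 exceeds n − k + 1 = 13 by 3, so the Singleton bound is violated and no linear [24, 12, 16]_3 code can exist. In particular it is not MDS (MDS requires d = n − k + 1 exactly).
Description: the claimed parameters are [24, 12, 16]_3; such a code would be impossible (violates the Singleton bound).


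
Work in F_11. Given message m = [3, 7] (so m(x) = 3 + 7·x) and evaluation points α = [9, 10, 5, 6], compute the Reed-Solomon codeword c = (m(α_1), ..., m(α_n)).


c = [0, 7, 5, 1]

Message polynomial: m(x) = 3 + 7·x (mod 11).
For each evaluation point α_i, compute m(α_i) mod 11:
  α_1 = 9: Horner steps 7 → 0, so m(9) = 0.
  α_2 = 10: Horner steps 7 → 7, so m(10) = 7.
  α_3 = 5: Horner steps 7 → 5, so m(5) = 5.
  α_4 = 6: Horner steps 7 → 1, so m(6) = 1.
Codeword c = [0, 7, 5, 1] ∈ F_11^4.


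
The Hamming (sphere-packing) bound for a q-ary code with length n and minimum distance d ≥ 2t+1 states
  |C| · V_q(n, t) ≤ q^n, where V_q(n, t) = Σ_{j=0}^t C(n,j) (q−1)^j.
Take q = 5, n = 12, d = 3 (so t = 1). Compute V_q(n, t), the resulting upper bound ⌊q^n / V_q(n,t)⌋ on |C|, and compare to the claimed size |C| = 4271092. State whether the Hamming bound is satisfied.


V_q(n, t) = 49, q^n = 244140625, Hamming bound = 4982461, |C| = 4271092 ≤ bound (satisfied).

Step 1: Compute V_q(n, t) = Σ_{j=0}^1 C(n, j) (q−1)^j.
  j = 0: C(12,0)·(4)^0 = 1·1 = 1.
  j = 1: C(12,1)·(4)^1 = 12·4 = 48.
  V_q(n, t) = 1 + 48 = 49.
Step 2: q^n = 5^12 = 244140625.
Step 3: Hamming bound ⌊q^n / V_q(n,t)⌋ = ⌊244140625/49⌋ = 4982461.
Step 4: Compare |C| = 4271092 to 4982461: satisfied.
The claimed |C| lies below the Hamming bound.


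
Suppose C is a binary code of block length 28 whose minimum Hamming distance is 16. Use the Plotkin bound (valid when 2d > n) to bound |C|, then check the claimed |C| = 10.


Plotkin bound M ≤ 8; given |C| = 10 > bound (violated).

Check applicability: 2d = 32, n = 28.
2d − n = 4 > 0, so Plotkin applies.
Compute d/(2d−n) = 16/4 ≈ 4.0000.
⌊d/(2d−n)⌋ = 4.
Plotkin bound: M ≤ 2·4 = 8.
Given |C| = 10, check: VIOLATED.
This |C| is above the Plotkin bound, so no binary code with n = 28, d = 16 and 10 codewords exists.


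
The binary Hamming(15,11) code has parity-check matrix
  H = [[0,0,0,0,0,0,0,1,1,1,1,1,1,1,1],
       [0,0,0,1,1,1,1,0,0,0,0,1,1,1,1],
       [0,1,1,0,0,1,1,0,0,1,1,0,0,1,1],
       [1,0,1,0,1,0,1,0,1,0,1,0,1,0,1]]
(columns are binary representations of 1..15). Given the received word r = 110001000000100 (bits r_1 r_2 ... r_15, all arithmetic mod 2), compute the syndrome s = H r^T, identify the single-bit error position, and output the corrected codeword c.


s = (1, 0, 0, 0)^T, error position = 8, corrected codeword c = 110001010000100

Compute s = H r^T mod 2 one row at a time:
  s_1 = 0 + 0 + 0 + 0 + 0 + 1 + 0 + 0 = 1 ≡ 1 (mod 2).
  s_2 = 0 + 0 + 1 + 0 + 0 + 1 + 0 + 0 = 2 ≡ 0 (mod 2).
  s_3 = 1 + 0 + 1 + 0 + 0 + 0 + 0 + 0 = 2 ≡ 0 (mod 2).
  s_4 = 1 + 0 + 0 + 0 + 0 + 0 + 1 + 0 = 2 ≡ 0 (mod 2).
s = (1, 0, 0, 0)^T — this equals column 8 of H (binary 1000), so error is at position 8.
Correct: flip bit 8 of r = 110001000000100 to get c = 110001010000100.


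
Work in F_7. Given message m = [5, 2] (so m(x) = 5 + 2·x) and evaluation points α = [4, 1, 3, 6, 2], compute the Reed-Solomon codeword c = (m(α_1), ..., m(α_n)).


c = [6, 0, 4, 3, 2]

Message polynomial: m(x) = 5 + 2·x (mod 7).
For each evaluation point α_i, compute m(α_i) mod 7:
  α_1 = 4: Horner steps 2 → 6, so m(4) = 6.
  α_2 = 1: Horner steps 2 → 0, so m(1) = 0.
  α_3 = 3: Horner steps 2 → 4, so m(3) = 4.
  α_4 = 6: Horner steps 2 → 3, so m(6) = 3.
  α_5 = 2: Horner steps 2 → 2, so m(2) = 2.
Codeword c = [6, 0, 4, 3, 2] ∈ F_7^5.


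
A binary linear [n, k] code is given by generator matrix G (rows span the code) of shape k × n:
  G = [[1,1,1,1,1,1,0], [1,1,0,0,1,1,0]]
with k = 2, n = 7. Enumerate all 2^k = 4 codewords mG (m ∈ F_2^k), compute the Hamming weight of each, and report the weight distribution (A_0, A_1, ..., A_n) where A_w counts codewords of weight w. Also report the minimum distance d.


Weight distribution: A_0 = 1, A_2 = 1, A_4 = 1, A_6 = 1. Minimum distance d = 2.

Enumerate all 2^2 = 4 messages m ∈ F_2^2.
For each, compute codeword c = mG in F_2^7, then tally its weight.
  m = 00 → c = 0000000, weight = 0.
  m = 10 → c = 1111110, weight = 6.
  m = 01 → c = 1100110, weight = 4.
  m = 11 → c = 0011000, weight = 2.
Tally weights:
  weight 0: 1 codewords.
  weight 2: 1 codewords.
  weight 4: 1 codewords.
  weight 6: 1 codewords.
Minimum distance d = smallest w > 0 with A_w > 0 = 2.
Sanity: Σ A_w = 4 = 2^2 = 4 ✓.


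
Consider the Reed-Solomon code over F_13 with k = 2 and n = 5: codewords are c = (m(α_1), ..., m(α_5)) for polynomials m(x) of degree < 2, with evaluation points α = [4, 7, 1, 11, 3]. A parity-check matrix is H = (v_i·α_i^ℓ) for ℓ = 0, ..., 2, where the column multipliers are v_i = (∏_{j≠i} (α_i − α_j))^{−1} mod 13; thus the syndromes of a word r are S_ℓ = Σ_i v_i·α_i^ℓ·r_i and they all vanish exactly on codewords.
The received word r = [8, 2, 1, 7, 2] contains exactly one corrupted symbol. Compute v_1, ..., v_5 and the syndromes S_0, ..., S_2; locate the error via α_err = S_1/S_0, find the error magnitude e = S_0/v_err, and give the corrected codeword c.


S = (5, 2, 6), error at position 5, error magnitude e = 5, c = [8, 2, 1, 7, 10].

Step 1: column multipliers v_i = (∏_{j≠i}(α_i − α_j))^{−1} mod 13.
  i = 1 (α = 4): (4−7)(4−1)(4−11)(4−3) = (−3)·3·(−7)·1 = 63 ≡ 11, so v_1 = 11^{−1} = 6 (mod 13).
  i = 2 (α = 7): (7−4)(7−1)(7−11)(7−3) = 3·6·(−4)·4 = −288 ≡ 11, so v_2 = 11^{−1} = 6 (mod 13).
  i = 3 (α = 1): (1−4)(1−7)(1−11)(1−3) = (−3)·(−6)·(−10)·(−2) = 360 ≡ 9, so v_3 = 9^{−1} = 3 (mod 13).
  i = 4 (α = 11): (11−4)(11−7)(11−1)(11−3) = 7·4·10·8 = 2240 ≡ 4, so v_4 = 4^{−1} = 10 (mod 13).
  i = 5 (α = 3): (3−4)(3−7)(3−1)(3−11) = (−1)·(−4)·2·(−8) = −64 ≡ 1, so v_5 = 1^{−1} = 1 (mod 13).
  v = [6, 6, 3, 10, 1].
Step 2: syndromes of r = [8, 2, 1, 7, 2] (all sums mod 13).
  S_0 = Σ v_i r_i = 6·8 + 6·2 + 3·1 + 10·7 + 1·2 = 135 ≡ 5.
  S_1 = Σ v_i α_i r_i = 6·4·8 + 6·7·2 + 3·1·1 + 10·11·7 + 1·3·2 = 1055 ≡ 2.
  α_i^2 mod 13 = [3, 10, 1, 4, 9].
  S_2 = Σ v_i α_i^2 r_i = 6·3·8 + 6·10·2 + 3·1·1 + 10·4·7 + 1·9·2 = 565 ≡ 6.
  S = (5, 2, 6) ≠ 0, so r is not a codeword (an error is present).
Step 3: locate the error. For a single error e at position i, S_ℓ = v_i·e·α_i^ℓ, so α_err = S_1/S_0.
  S_0^{−1} = 5^{−1} = 8 (mod 13), so α_err = 2·8 = 16 ≡ 3 = α_5. Error position i = 5.
  Consistency check: S_2/S_1 = 6·7 = 42 ≡ 3 = α_err ✓ (single-error assumption holds).
Step 4: error magnitude e = S_0/v_5 = S_0·∏_{j≠5}(α_5 − α_j) = 5·1 = 5 ≡ 5 (mod 13).
Step 5: correct position 5: c_5 = r_5 − e = 2 − 5 ≡ 10 (mod 13). Hence c = [8, 2, 1, 7, 10].
  Check: interpolating c through the α_i gives m(x) = 3 + 11·x (degree < 2) with m(α_i) = c_i for every i, so c is indeed a codeword.


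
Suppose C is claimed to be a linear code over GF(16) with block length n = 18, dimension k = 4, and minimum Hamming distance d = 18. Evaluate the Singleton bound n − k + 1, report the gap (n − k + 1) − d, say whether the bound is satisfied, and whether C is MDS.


Singleton RHS = n − k + 1 = 15, slack = -3, bound violated (no such code; not MDS).

Singleton bound: d ≤ n − k + 1.
Here n = 18, k = 4, so n − k + 1 = 15.
Given d = 18, check d ≤ 15: NO.
Slack = (n − k + 1) − d = -3.
The slack is negative: d = 18 exceeds n − k + 1 = 15 by 3, so the Singleton bound is violated and no linear [18, 4, 18]_16 code can exist. In particular it is not MDS (MDS requires d = n − k + 1 exactly).
Description: the claimed parameters are [18, 4, 18]_16; such a code would be impossible (violates the Singleton bound).


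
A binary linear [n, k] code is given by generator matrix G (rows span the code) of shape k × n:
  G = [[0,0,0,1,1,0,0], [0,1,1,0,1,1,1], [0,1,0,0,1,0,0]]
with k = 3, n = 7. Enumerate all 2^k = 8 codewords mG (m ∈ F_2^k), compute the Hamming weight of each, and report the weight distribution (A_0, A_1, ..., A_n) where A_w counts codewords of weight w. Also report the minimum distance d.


Weight distribution: A_0 = 1, A_2 = 3, A_3 = 1, A_5 = 3. Minimum distance d = 2.

Enumerate all 2^3 = 8 messages m ∈ F_2^3.
For each, compute codeword c = mG in F_2^7, then tally its weight.
  m = 000 → c = 0000000, weight = 0.
  m = 100 → c = 0001100, weight = 2.
  m = 010 → c = 0110111, weight = 5.
  m = 110 → c = 0111011, weight = 5.
  m = 001 → c = 0100100, weight = 2.
  m = 101 → c = 0101000, weight = 2.
  m = 011 → c = 0010011, weight = 3.
  m = 111 → c = 0011111, weight = 5.
Tally weights:
  weight 0: 1 codewords.
  weight 2: 3 codewords.
  weight 3: 1 codewords.
  weight 5: 3 codewords.
Minimum distance d = smallest w > 0 with A_w > 0 = 2.
Sanity: Σ A_w = 8 = 2^3 = 8 ✓.


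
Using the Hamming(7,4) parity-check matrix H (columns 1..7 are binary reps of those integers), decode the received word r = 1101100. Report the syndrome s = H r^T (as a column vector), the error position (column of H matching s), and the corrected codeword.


s = (0, 1, 0)^T, error position = 2, corrected codeword c = 1001100

Compute s = H r^T mod 2 one row at a time:
  s_1 = 1 + 1 + 0 + 0 = 2 ≡ 0 (mod 2).
  s_2 = 1 + 0 + 0 + 0 = 1 ≡ 1 (mod 2).
  s_3 = 1 + 0 + 1 + 0 = 2 ≡ 0 (mod 2).
s = (0, 1, 0)^T — this equals column 2 of H (binary 010), so error is at position 2.
Correct: flip bit 2 of r = 1101100 to get c = 1001100.


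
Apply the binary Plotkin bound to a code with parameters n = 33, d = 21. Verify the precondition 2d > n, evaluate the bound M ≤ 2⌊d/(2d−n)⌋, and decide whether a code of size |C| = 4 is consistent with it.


Plotkin bound M ≤ 4; given |C| = 4 ≤ bound (satisfied).

Check applicability: 2d = 42, n = 33.
2d − n = 9 > 0, so Plotkin applies.
Compute d/(2d−n) = 21/9 ≈ 2.3333.
⌊d/(2d−n)⌋ = 2.
Plotkin bound: M ≤ 2·2 = 4.
Given |C| = 4, check: satisfied.
This |C| is at the Plotkin bound.


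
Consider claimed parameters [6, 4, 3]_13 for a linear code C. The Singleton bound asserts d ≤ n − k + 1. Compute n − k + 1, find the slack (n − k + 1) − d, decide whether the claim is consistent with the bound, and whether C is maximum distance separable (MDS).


Singleton RHS = n − k + 1 = 3, slack = 0, bound satisfied, MDS.

Singleton bound: d ≤ n − k + 1.
Here n = 6, k = 4, so n − k + 1 = 3.
Given d = 3, check d ≤ 3: YES.
Slack = (n − k + 1) − d = 0.
The code is MDS (slack = 0).
Description: the claimed parameters are [6, 4, 3]_13; such a code would be MDS (meets Singleton bound).


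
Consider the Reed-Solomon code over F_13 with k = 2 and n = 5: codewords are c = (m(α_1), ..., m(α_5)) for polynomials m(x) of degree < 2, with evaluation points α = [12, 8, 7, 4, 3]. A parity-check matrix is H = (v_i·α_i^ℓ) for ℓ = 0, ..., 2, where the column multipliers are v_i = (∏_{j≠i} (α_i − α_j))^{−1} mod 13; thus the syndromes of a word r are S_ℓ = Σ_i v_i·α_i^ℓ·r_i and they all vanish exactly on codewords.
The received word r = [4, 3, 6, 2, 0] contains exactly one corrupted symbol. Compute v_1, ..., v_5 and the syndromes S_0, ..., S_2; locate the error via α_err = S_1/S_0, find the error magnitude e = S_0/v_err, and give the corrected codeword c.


S = (9, 1, 3), error at position 5, error magnitude e = 8, c = [4, 3, 6, 2, 5].

Step 1: column multipliers v_i = (∏_{j≠i}(α_i − α_j))^{−1} mod 13.
  i = 1 (α = 12): (12−8)(12−7)(12−4)(12−3) = 4·5·8·9 = 1440 ≡ 10, so v_1 = 10^{−1} = 4 (mod 13).
  i = 2 (α = 8): (8−12)(8−7)(8−4)(8−3) = (−4)·1·4·5 = −80 ≡ 11, so v_2 = 11^{−1} = 6 (mod 13).
  i = 3 (α = 7): (7−12)(7−8)(7−4)(7−3) = (−5)·(−1)·3·4 = 60 ≡ 8, so v_3 = 8^{−1} = 5 (mod 13).
  i = 4 (α = 4): (4−12)(4−8)(4−7)(4−3) = (−8)·(−4)·(−3)·1 = −96 ≡ 8, so v_4 = 8^{−1} = 5 (mod 13).
  i = 5 (α = 3): (3−12)(3−8)(3−7)(3−4) = (−9)·(−5)·(−4)·(−1) = 180 ≡ 11, so v_5 = 11^{−1} = 6 (mod 13).
  v = [4, 6, 5, 5, 6].
Step 2: syndromes of r = [4, 3, 6, 2, 0] (all sums mod 13).
  S_0 = Σ v_i r_i = 4·4 + 6·3 + 5·6 + 5·2 + 6·0 = 74 ≡ 9.
  S_1 = Σ v_i α_i r_i = 4·12·4 + 6·8·3 + 5·7·6 + 5·4·2 + 6·3·0 = 586 ≡ 1.
  α_i^2 mod 13 = [1, 12, 10, 3, 9].
  S_2 = Σ v_i α_i^2 r_i = 4·1·4 + 6·12·3 + 5·10·6 + 5·3·2 + 6·9·0 = 562 ≡ 3.
  S = (9, 1, 3) ≠ 0, so r is not a codeword (an error is present).
Step 3: locate the error. For a single error e at position i, S_ℓ = v_i·e·α_i^ℓ, so α_err = S_1/S_0.
  S_0^{−1} = 9^{−1} = 3 (mod 13), so α_err = 1·3 = 3 ≡ 3 = α_5. Error position i = 5.
  Consistency check: S_2/S_1 = 3·1 = 3 ≡ 3 = α_err ✓ (single-error assumption holds).
Step 4: error magnitude e = S_0/v_5 = S_0·∏_{j≠5}(α_5 − α_j) = 9·11 = 99 ≡ 8 (mod 13).
Step 5: correct position 5: c_5 = r_5 − e = 0 − 8 ≡ 5 (mod 13). Hence c = [4, 3, 6, 2, 5].
  Check: interpolating c through the α_i gives m(x) = 1 + 10·x (degree < 2) with m(α_i) = c_i for every i, so c is indeed a codeword.


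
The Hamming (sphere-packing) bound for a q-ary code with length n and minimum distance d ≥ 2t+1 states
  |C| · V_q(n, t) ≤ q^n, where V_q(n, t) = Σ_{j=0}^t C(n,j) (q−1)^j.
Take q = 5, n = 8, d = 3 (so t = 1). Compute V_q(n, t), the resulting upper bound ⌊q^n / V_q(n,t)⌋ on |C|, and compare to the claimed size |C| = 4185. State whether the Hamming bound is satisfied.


V_q(n, t) = 33, q^n = 390625, Hamming bound = 11837, |C| = 4185 ≤ bound (satisfied).

Step 1: Compute V_q(n, t) = Σ_{j=0}^1 C(n, j) (q−1)^j.
  j = 0: C(8,0)·(4)^0 = 1·1 = 1.
  j = 1: C(8,1)·(4)^1 = 8·4 = 32.
  V_q(n, t) = 1 + 32 = 33.
Step 2: q^n = 5^8 = 390625.
Step 3: Hamming bound ⌊q^n / V_q(n,t)⌋ = ⌊390625/33⌋ = 11837.
Step 4: Compare |C| = 4185 to 11837: satisfied.
The claimed |C| lies below the Hamming bound.


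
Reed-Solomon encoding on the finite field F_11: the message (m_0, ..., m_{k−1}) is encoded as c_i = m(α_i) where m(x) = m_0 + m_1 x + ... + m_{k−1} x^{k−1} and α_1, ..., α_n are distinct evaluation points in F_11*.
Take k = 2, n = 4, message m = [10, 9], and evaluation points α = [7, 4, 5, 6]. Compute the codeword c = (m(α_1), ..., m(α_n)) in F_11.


c = [7, 2, 0, 9]

Message polynomial: m(x) = 10 + 9·x (mod 11).
For each evaluation point α_i, compute m(α_i) mod 11:
  α_1 = 7: Horner steps 9 → 7, so m(7) = 7.
  α_2 = 4: Horner steps 9 → 2, so m(4) = 2.
  α_3 = 5: Horner steps 9 → 0, so m(5) = 0.
  α_4 = 6: Horner steps 9 → 9, so m(6) = 9.
Codeword c = [7, 2, 0, 9] ∈ F_11^4.


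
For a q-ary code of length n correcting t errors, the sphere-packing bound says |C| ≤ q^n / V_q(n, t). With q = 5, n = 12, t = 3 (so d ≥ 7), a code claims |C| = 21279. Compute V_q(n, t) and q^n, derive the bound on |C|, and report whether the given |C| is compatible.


V_q(n, t) = 15185, q^n = 244140625, Hamming bound = 16077, |C| = 21279 > bound (violated).

Step 1: Compute V_q(n, t) = Σ_{j=0}^3 C(n, j) (q−1)^j.
  j = 0: C(12,0)·(4)^0 = 1·1 = 1.
  j = 1: C(12,1)·(4)^1 = 12·4 = 48.
  j = 2: C(12,2)·(4)^2 = 66·16 = 1056.
  j = 3: C(12,3)·(4)^3 = 220·64 = 14080.
  V_q(n, t) = 1 + 48 + 1056 + 14080 = 15185.
Step 2: q^n = 5^12 = 244140625.
Step 3: Hamming bound ⌊q^n / V_q(n,t)⌋ = ⌊244140625/15185⌋ = 16077.
Step 4: Compare |C| = 21279 to 16077: violated.
The claimed |C| lies above the Hamming bound, so no 5-ary code of length 12 with d ≥ 7 can have 21279 codewords.


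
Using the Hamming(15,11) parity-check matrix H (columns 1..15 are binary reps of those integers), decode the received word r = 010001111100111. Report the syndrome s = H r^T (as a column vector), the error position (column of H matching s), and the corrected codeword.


s = (0, 1, 0, 0)^T, error position = 4, corrected codeword c = 010101111100111

Compute s = H r^T mod 2 one row at a time:
  s_1 = 1 + 1 + 1 + 0 + 0 + 1 + 1 + 1 = 6 ≡ 0 (mod 2).
  s_2 = 0 + 0 + 1 + 1 + 0 + 1 + 1 + 1 = 5 ≡ 1 (mod 2).
  s_3 = 1 + 0 + 1 + 1 + 1 + 0 + 1 + 1 = 6 ≡ 0 (mod 2).
  s_4 = 0 + 0 + 0 + 1 + 1 + 0 + 1 + 1 = 4 ≡ 0 (mod 2).
s = (0, 1, 0, 0)^T — this equals column 4 of H (binary 0100), so error is at position 4.
Correct: flip bit 4 of r = 010001111100111 to get c = 010101111100111.


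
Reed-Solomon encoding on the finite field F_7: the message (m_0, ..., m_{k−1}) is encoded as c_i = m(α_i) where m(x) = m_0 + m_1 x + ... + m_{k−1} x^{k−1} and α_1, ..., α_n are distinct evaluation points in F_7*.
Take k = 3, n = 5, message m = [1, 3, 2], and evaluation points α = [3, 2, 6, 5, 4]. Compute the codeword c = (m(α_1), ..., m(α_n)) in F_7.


c = [0, 1, 0, 3, 3]

Message polynomial: m(x) = 1 + 3·x + 2·x^2 (mod 7).
For each evaluation point α_i, compute m(α_i) mod 7:
  α_1 = 3: Horner steps 2 → 2 → 0, so m(3) = 0.
  α_2 = 2: Horner steps 2 → 0 → 1, so m(2) = 1.
  α_3 = 6: Horner steps 2 → 1 → 0, so m(6) = 0.
  α_4 = 5: Horner steps 2 → 6 → 3, so m(5) = 3.
  α_5 = 4: Horner steps 2 → 4 → 3, so m(4) = 3.
Codeword c = [0, 1, 0, 3, 3] ∈ F_7^5.


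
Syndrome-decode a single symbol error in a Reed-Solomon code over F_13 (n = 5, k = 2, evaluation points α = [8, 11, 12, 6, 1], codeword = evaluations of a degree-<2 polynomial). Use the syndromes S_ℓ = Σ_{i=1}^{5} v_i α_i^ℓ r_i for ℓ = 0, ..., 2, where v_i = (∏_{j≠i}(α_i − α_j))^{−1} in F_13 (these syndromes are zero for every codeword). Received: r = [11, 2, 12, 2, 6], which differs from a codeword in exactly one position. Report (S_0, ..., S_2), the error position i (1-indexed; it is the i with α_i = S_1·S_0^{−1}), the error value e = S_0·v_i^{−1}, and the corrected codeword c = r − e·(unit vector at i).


S = (2, 12, 7), error at position 4, error magnitude e = 11, c = [11, 2, 12, 4, 6].

Step 1: column multipliers v_i = (∏_{j≠i}(α_i − α_j))^{−1} mod 13.
  i = 1 (α = 8): (8−11)(8−12)(8−6)(8−1) = (−3)·(−4)·2·7 = 168 ≡ 12, so v_1 = 12^{−1} = 12 (mod 13).
  i = 2 (α = 11): (11−8)(11−12)(11−6)(11−1) = 3·(−1)·5·10 = −150 ≡ 6, so v_2 = 6^{−1} = 11 (mod 13).
  i = 3 (α = 12): (12−8)(12−11)(12−6)(12−1) = 4·1·6·11 = 264 ≡ 4, so v_3 = 4^{−1} = 10 (mod 13).
  i = 4 (α = 6): (6−8)(6−11)(6−12)(6−1) = (−2)·(−5)·(−6)·5 = −300 ≡ 12, so v_4 = 12^{−1} = 12 (mod 13).
  i = 5 (α = 1): (1−8)(1−11)(1−12)(1−6) = (−7)·(−10)·(−11)·(−5) = 3850 ≡ 2, so v_5 = 2^{−1} = 7 (mod 13).
  v = [12, 11, 10, 12, 7].
Step 2: syndromes of r = [11, 2, 12, 2, 6] (all sums mod 13).
  S_0 = Σ v_i r_i = 12·11 + 11·2 + 10·12 + 12·2 + 7·6 = 340 ≡ 2.
  S_1 = Σ v_i α_i r_i = 12·8·11 + 11·11·2 + 10·12·12 + 12·6·2 + 7·1·6 = 2924 ≡ 12.
  α_i^2 mod 13 = [12, 4, 1, 10, 1].
  S_2 = Σ v_i α_i^2 r_i = 12·12·11 + 11·4·2 + 10·1·12 + 12·10·2 + 7·1·6 = 2074 ≡ 7.
  S = (2, 12, 7) ≠ 0, so r is not a codeword (an error is present).
Step 3: locate the error. For a single error e at position i, S_ℓ = v_i·e·α_i^ℓ, so α_err = S_1/S_0.
  S_0^{−1} = 2^{−1} = 7 (mod 13), so α_err = 12·7 = 84 ≡ 6 = α_4. Error position i = 4.
  Consistency check: S_2/S_1 = 7·12 = 84 ≡ 6 = α_err ✓ (single-error assumption holds).
Step 4: error magnitude e = S_0/v_4 = S_0·∏_{j≠4}(α_4 − α_j) = 2·12 = 24 ≡ 11 (mod 13).
Step 5: correct position 4: c_4 = r_4 − e = 2 − 11 ≡ 4 (mod 13). Hence c = [11, 2, 12, 4, 6].
  Check: interpolating c through the α_i gives m(x) = 9 + 10·x (degree < 2) with m(α_i) = c_i for every i, so c is indeed a codeword.


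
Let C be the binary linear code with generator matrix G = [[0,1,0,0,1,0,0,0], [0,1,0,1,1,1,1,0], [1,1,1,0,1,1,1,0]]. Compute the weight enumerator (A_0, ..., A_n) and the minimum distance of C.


Weight distribution: A_0 = 1, A_2 = 1, A_3 = 2, A_4 = 1, A_5 = 2, A_6 = 1. Minimum distance d = 2.

Enumerate all 2^3 = 8 messages m ∈ F_2^3.
For each, compute codeword c = mG in F_2^8, then tally its weight.
  m = 000 → c = 00000000, weight = 0.
  m = 100 → c = 01001000, weight = 2.
  m = 010 → c = 01011110, weight = 5.
  m = 110 → c = 00010110, weight = 3.
  m = 001 → c = 11101110, weight = 6.
  m = 101 → c = 10100110, weight = 4.
  m = 011 → c = 10110000, weight = 3.
  m = 111 → c = 11111000, weight = 5.
Tally weights:
  weight 0: 1 codewords.
  weight 2: 1 codewords.
  weight 3: 2 codewords.
  weight 4: 1 codewords.
  weight 5: 2 codewords.
  weight 6: 1 codewords.
Minimum distance d = smallest w > 0 with A_w > 0 = 2.
Sanity: Σ A_w = 8 = 2^3 = 8 ✓.


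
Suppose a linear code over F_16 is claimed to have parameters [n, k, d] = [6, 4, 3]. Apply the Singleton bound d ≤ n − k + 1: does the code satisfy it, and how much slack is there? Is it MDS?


Singleton RHS = n − k + 1 = 3, slack = 0, bound satisfied, MDS.

Singleton bound: d ≤ n − k + 1.
Here n = 6, k = 4, so n − k + 1 = 3.
Given d = 3, check d ≤ 3: YES.
Slack = (n − k + 1) − d = 0.
The code is MDS (slack = 0).
Description: the claimed parameters are [6, 4, 3]_16; such a code would be MDS (meets Singleton bound).


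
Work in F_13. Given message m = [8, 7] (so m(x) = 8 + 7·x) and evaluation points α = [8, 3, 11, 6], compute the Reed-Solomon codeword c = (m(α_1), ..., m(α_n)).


c = [12, 3, 7, 11]

Message polynomial: m(x) = 8 + 7·x (mod 13).
For each evaluation point α_i, compute m(α_i) mod 13:
  α_1 = 8: Horner steps 7 → 12, so m(8) = 12.
  α_2 = 3: Horner steps 7 → 3, so m(3) = 3.
  α_3 = 11: Horner steps 7 → 7, so m(11) = 7.
  α_4 = 6: Horner steps 7 → 11, so m(6) = 11.
Codeword c = [12, 3, 7, 11] ∈ F_13^4.


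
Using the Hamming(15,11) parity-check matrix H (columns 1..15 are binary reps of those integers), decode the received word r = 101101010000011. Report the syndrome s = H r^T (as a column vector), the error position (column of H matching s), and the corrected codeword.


s = (1, 0, 0, 1)^T, error position = 9, corrected codeword c = 101101011000011

Compute s = H r^T mod 2 one row at a time:
  s_1 = 1 + 0 + 0 + 0 + 0 + 0 + 1 + 1 = 3 ≡ 1 (mod 2).
  s_2 = 1 + 0 + 1 + 0 + 0 + 0 + 1 + 1 = 4 ≡ 0 (mod 2).
  s_3 = 0 + 1 + 1 + 0 + 0 + 0 + 1 + 1 = 4 ≡ 0 (mod 2).
  s_4 = 1 + 1 + 0 + 0 + 0 + 0 + 0 + 1 = 3 ≡ 1 (mod 2).
s = (1, 0, 0, 1)^T — this equals column 9 of H (binary 1001), so error is at position 9.
Correct: flip bit 9 of r = 101101010000011 to get c = 101101011000011.


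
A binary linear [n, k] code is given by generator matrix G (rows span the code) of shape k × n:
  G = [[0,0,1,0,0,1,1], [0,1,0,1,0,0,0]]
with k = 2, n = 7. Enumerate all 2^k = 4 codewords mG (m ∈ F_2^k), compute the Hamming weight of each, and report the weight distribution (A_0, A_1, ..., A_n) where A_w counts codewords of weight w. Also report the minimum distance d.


Weight distribution: A_0 = 1, A_2 = 1, A_3 = 1, A_5 = 1. Minimum distance d = 2.

Enumerate all 2^2 = 4 messages m ∈ F_2^2.
For each, compute codeword c = mG in F_2^7, then tally its weight.
  m = 00 → c = 0000000, weight = 0.
  m = 10 → c = 0010011, weight = 3.
  m = 01 → c = 0101000, weight = 2.
  m = 11 → c = 0111011, weight = 5.
Tally weights:
  weight 0: 1 codewords.
  weight 2: 1 codewords.
  weight 3: 1 codewords.
  weight 5: 1 codewords.
Minimum distance d = smallest w > 0 with A_w > 0 = 2.
Sanity: Σ A_w = 4 = 2^2 = 4 ✓.


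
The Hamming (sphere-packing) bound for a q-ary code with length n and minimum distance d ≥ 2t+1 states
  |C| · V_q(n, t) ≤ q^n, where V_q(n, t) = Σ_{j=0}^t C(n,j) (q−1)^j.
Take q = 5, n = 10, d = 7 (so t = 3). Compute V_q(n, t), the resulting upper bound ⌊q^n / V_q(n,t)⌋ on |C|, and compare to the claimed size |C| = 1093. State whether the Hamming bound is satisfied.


V_q(n, t) = 8441, q^n = 9765625, Hamming bound = 1156, |C| = 1093 ≤ bound (satisfied).

Step 1: Compute V_q(n, t) = Σ_{j=0}^3 C(n, j) (q−1)^j.
  j = 0: C(10,0)·(4)^0 = 1·1 = 1.
  j = 1: C(10,1)·(4)^1 = 10·4 = 40.
  j = 2: C(10,2)·(4)^2 = 45·16 = 720.
  j = 3: C(10,3)·(4)^3 = 120·64 = 7680.
  V_q(n, t) = 1 + 40 + 720 + 7680 = 8441.
Step 2: q^n = 5^10 = 9765625.
Step 3: Hamming bound ⌊q^n / V_q(n,t)⌋ = ⌊9765625/8441⌋ = 1156.
Step 4: Compare |C| = 1093 to 1156: satisfied.
The claimed |C| lies below the Hamming bound.


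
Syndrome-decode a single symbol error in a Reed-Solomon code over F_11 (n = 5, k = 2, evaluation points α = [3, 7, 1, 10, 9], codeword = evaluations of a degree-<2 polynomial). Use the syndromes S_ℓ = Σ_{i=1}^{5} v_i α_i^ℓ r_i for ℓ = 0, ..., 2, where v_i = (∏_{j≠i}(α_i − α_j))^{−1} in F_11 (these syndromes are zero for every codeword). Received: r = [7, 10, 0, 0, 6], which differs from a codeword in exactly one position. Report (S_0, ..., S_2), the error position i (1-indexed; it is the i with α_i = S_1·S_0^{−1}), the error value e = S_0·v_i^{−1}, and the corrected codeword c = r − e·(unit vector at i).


S = (9, 2, 9), error at position 4, error magnitude e = 7, c = [7, 10, 0, 4, 6].

Step 1: column multipliers v_i = (∏_{j≠i}(α_i − α_j))^{−1} mod 11.
  i = 1 (α = 3): (3−7)(3−1)(3−10)(3−9) = (−4)·2·(−7)·(−6) = −336 ≡ 5, so v_1 = 5^{−1} = 9 (mod 11).
  i = 2 (α = 7): (7−3)(7−1)(7−10)(7−9) = 4·6·(−3)·(−2) = 144 ≡ 1, so v_2 = 1^{−1} = 1 (mod 11).
  i = 3 (α = 1): (1−3)(1−7)(1−10)(1−9) = (−2)·(−6)·(−9)·(−8) = 864 ≡ 6, so v_3 = 6^{−1} = 2 (mod 11).
  i = 4 (α = 10): (10−3)(10−7)(10−1)(10−9) = 7·3·9·1 = 189 ≡ 2, so v_4 = 2^{−1} = 6 (mod 11).
  i = 5 (α = 9): (9−3)(9−7)(9−1)(9−10) = 6·2·8·(−1) = −96 ≡ 3, so v_5 = 3^{−1} = 4 (mod 11).
  v = [9, 1, 2, 6, 4].
Step 2: syndromes of r = [7, 10, 0, 0, 6] (all sums mod 11).
  S_0 = Σ v_i r_i = 9·7 + 1·10 + 2·0 + 6·0 + 4·6 = 97 ≡ 9.
  S_1 = Σ v_i α_i r_i = 9·3·7 + 1·7·10 + 2·1·0 + 6·10·0 + 4·9·6 = 475 ≡ 2.
  α_i^2 mod 11 = [9, 5, 1, 1, 4].
  S_2 = Σ v_i α_i^2 r_i = 9·9·7 + 1·5·10 + 2·1·0 + 6·1·0 + 4·4·6 = 713 ≡ 9.
  S = (9, 2, 9) ≠ 0, so r is not a codeword (an error is present).
Step 3: locate the error. For a single error e at position i, S_ℓ = v_i·e·α_i^ℓ, so α_err = S_1/S_0.
  S_0^{−1} = 9^{−1} = 5 (mod 11), so α_err = 2·5 = 10 ≡ 10 = α_4. Error position i = 4.
  Consistency check: S_2/S_1 = 9·6 = 54 ≡ 10 = α_err ✓ (single-error assumption holds).
Step 4: error magnitude e = S_0/v_4 = S_0·∏_{j≠4}(α_4 − α_j) = 9·2 = 18 ≡ 7 (mod 11).
Step 5: correct position 4: c_4 = r_4 − e = 0 − 7 ≡ 4 (mod 11). Hence c = [7, 10, 0, 4, 6].
  Check: interpolating c through the α_i gives m(x) = 2 + 9·x (degree < 2) with m(α_i) = c_i for every i, so c is indeed a codeword.


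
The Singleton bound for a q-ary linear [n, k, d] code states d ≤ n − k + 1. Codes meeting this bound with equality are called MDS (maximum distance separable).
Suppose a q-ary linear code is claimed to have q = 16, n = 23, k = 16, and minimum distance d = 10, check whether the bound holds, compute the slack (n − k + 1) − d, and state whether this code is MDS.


Singleton RHS = n − k + 1 = 8, slack = -2, bound violated (no such code; not MDS).

Singleton bound: d ≤ n − k + 1.
Here n = 23, k = 16, so n − k + 1 = 8.
Given d = 10, check d ≤ 8: NO.
Slack = (n − k + 1) − d = -2.
The slack is negative: d = 10 exceeds n − k + 1 = 8 by 2, so the Singleton bound is violated and no linear [23, 16, 10]_16 code can exist. In particular it is not MDS (MDS requires d = n − k + 1 exactly).
Description: the claimed parameters are [23, 16, 10]_16; such a code would be impossible (violates the Singleton bound).
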